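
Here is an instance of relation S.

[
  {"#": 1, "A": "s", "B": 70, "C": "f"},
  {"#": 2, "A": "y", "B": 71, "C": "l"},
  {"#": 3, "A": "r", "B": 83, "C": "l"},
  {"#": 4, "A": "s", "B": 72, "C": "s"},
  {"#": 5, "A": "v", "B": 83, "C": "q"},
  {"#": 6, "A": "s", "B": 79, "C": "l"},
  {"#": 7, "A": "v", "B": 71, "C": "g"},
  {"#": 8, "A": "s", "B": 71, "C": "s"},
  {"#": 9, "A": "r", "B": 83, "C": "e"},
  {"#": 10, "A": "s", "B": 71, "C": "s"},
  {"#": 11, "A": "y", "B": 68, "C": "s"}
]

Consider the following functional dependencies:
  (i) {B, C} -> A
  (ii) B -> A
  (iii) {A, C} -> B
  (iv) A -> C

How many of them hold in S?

1

(i) {B, C} -> A: every LHS value maps to a single RHS value — holds.
(ii) B -> A: B=71: rows 2, 7, 8, 10 → A takes values {y, v, s} — violation; B=83: rows 3, 5, 9 → A takes values {r, v} — violation — fails.
(iii) {A, C} -> B: (A=s, C=s): rows 4, 8, 10 → B takes values {72, 71} — violation — fails.
(iv) A -> C: A=s: rows 1, 4, 6, 8, 10 → C takes values {f, s, l} — violation; A=y: rows 2, 11 → C takes values {l, s} — violation; A=r: rows 3, 9 → C takes values {l, e} — violation; A=v: rows 5, 7 → C takes values {q, g} — violation — fails.
1 of the 4 dependencies holds.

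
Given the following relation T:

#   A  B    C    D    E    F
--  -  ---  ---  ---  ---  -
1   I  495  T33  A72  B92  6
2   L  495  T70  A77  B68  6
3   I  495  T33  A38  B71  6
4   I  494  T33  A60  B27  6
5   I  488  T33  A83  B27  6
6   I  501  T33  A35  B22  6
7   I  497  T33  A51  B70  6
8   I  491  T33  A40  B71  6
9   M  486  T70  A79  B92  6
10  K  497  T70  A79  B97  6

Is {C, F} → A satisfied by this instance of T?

No

(C=T33, F=6): rows 1, 3, 4, 5, 6, 7, 8 → A = I, I, I, I, I, I, I ✓
(C=T70, F=6): rows 2, 9, 10 → A takes values {L, M, K} — violation
Two rows agree on {C, F} but differ on A, so {C, F} → A does not hold.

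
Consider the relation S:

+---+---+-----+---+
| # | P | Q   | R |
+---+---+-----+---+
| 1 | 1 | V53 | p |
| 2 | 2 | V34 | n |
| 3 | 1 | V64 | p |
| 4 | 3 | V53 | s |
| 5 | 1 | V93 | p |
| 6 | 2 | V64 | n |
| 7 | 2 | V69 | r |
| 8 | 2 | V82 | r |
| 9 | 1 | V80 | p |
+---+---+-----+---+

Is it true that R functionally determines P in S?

Yes

R=p: rows 1, 3, 5, 9 → P = 1, 1, 1, 1 ✓
R=n: rows 2, 6 → P = 2, 2 ✓
R=s: row 4 → P = 3 ✓
R=r: rows 7, 8 → P = 2, 2 ✓
Every R value is associated with a single P value, so R → P holds.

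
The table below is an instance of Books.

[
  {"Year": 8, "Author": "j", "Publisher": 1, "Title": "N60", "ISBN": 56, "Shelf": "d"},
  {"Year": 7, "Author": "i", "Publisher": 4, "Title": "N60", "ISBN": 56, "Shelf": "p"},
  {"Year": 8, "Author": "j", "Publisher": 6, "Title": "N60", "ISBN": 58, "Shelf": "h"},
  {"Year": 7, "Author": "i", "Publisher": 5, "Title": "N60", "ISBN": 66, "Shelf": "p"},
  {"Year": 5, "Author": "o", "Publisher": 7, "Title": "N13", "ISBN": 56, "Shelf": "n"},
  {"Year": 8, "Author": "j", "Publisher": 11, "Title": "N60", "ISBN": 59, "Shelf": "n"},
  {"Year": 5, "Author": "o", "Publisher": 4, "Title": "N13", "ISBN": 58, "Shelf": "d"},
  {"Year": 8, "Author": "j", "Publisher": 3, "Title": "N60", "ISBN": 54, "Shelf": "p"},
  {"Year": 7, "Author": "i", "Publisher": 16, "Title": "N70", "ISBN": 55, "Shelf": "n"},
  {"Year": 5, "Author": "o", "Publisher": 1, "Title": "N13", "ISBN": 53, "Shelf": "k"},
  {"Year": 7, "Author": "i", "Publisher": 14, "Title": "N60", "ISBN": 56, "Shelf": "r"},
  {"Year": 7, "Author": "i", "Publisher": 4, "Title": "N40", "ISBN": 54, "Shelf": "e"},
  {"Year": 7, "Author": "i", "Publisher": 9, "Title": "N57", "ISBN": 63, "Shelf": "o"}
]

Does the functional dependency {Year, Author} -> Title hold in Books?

(Year=8, Author=j): 4 rows → Title = N60, N60, N60, N60 ✓
(Year=7, Author=i): 6 rows → Title takes values {N60, N70, N40, N57} — violation
(Year=5, Author=o): 3 rows → Title = N13, N13, N13 ✓
Two rows agree on {Year, Author} but differ on Title, so {Year, Author} -> Title does not hold.

No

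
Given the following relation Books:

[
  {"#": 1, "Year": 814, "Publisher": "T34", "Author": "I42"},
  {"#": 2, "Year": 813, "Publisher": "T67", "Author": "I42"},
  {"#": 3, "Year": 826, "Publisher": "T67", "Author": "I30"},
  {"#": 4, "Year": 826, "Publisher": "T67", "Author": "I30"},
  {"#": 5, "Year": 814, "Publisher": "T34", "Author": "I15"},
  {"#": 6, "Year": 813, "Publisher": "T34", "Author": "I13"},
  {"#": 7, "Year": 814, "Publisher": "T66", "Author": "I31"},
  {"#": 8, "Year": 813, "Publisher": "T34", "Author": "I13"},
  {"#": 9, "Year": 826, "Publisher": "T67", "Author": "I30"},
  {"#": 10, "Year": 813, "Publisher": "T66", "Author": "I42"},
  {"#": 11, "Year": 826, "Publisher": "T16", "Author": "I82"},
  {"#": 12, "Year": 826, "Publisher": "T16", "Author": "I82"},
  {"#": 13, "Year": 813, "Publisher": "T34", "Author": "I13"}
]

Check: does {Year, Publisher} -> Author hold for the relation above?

No

(Year=814, Publisher=T34): rows 1, 5 → Author takes values {I42, I15} — violation
(Year=813, Publisher=T67): row 2 → Author = I42 ✓
(Year=826, Publisher=T67): rows 3, 4, 9 → Author = I30, I30, I30 ✓
(Year=813, Publisher=T34): rows 6, 8, 13 → Author = I13, I13, I13 ✓
(Year=814, Publisher=T66): row 7 → Author = I31 ✓
(Year=813, Publisher=T66): row 10 → Author = I42 ✓
(Year=826, Publisher=T16): rows 11, 12 → Author = I82, I82 ✓
Two rows agree on {Year, Publisher} but differ on Author, so {Year, Publisher} -> Author does not hold.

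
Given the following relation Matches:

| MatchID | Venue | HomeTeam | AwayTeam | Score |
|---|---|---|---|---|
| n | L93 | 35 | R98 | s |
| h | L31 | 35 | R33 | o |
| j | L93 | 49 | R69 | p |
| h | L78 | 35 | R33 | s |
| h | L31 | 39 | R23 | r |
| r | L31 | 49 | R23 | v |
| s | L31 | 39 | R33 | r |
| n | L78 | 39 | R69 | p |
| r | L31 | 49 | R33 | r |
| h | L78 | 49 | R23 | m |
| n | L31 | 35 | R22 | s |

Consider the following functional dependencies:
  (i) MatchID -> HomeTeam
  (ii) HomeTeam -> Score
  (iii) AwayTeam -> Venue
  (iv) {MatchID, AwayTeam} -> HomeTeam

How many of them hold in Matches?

0

(i) MatchID -> HomeTeam: MatchID=n: 3 rows → HomeTeam takes values {35, 39} — violation; MatchID=h: 4 rows → HomeTeam takes values {35, 39, 49} — violation — fails.
(ii) HomeTeam -> Score: HomeTeam=35: 4 rows → Score takes values {s, o} — violation; HomeTeam=49: 4 rows → Score takes values {p, v, r, m} — violation; HomeTeam=39: 3 rows → Score takes values {r, p} — violation — fails.
(iii) AwayTeam -> Venue: AwayTeam=R33: 4 rows → Venue takes values {L31, L78} — violation; AwayTeam=R69: 2 rows → Venue takes values {L93, L78} — violation; AwayTeam=R23: 3 rows → Venue takes values {L31, L78} — violation — fails.
(iv) {MatchID, AwayTeam} -> HomeTeam: (MatchID=h, AwayTeam=R23): 2 rows → HomeTeam takes values {39, 49} — violation — fails.
None of the 4 dependencies hold.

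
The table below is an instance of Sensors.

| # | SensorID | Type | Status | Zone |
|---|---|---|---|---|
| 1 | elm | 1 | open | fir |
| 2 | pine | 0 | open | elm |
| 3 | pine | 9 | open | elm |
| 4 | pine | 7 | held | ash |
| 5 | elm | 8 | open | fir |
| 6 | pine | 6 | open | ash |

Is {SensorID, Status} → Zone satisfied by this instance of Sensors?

(SensorID=elm, Status=open): rows 1, 5 → Zone = fir, fir ✓
(SensorID=pine, Status=open): rows 2, 3, 6 → Zone takes values {elm, ash} — violation
(SensorID=pine, Status=held): row 4 → Zone = ash ✓
Two rows agree on {SensorID, Status} but differ on Zone, so {SensorID, Status} → Zone does not hold.

No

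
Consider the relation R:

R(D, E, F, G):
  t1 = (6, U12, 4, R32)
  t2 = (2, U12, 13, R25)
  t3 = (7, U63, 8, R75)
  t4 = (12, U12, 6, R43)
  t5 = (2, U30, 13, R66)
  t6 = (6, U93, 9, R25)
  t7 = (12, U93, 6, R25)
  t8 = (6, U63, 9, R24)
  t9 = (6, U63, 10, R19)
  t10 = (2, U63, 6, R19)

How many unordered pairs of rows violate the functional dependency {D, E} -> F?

1

(D=6, E=U63): violating pairs (8,9) — 1 pair.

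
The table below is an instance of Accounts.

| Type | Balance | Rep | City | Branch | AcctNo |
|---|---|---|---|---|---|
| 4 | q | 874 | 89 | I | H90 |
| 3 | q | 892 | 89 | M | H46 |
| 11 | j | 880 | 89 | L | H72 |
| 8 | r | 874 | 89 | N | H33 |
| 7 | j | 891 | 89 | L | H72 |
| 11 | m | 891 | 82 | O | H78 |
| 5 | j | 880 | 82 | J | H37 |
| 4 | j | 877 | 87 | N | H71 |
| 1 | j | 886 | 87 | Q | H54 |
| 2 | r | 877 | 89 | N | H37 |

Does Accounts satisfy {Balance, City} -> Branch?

No

(Balance=q, City=89): 2 rows → Branch takes values {I, M} — violation
(Balance=j, City=89): 2 rows → Branch = L, L ✓
(Balance=r, City=89): 2 rows → Branch = N, N ✓
(Balance=m, City=82): 1 row → Branch = O ✓
(Balance=j, City=82): 1 row → Branch = J ✓
(Balance=j, City=87): 2 rows → Branch takes values {N, Q} — violation
Two rows agree on {Balance, City} but differ on Branch, so {Balance, City} -> Branch does not hold.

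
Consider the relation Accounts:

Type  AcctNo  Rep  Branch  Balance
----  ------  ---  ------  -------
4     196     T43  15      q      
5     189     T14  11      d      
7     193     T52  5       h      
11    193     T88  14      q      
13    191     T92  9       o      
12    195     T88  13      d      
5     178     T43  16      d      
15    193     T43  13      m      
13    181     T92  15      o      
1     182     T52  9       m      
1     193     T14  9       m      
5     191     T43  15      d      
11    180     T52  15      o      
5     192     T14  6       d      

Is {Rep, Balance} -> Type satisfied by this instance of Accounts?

(Rep=T43, Balance=q): 1 row → Type = 4 ✓
(Rep=T14, Balance=d): 2 rows → Type = 5, 5 ✓
(Rep=T52, Balance=h): 1 row → Type = 7 ✓
(Rep=T88, Balance=q): 1 row → Type = 11 ✓
(Rep=T92, Balance=o): 2 rows → Type = 13, 13 ✓
(Rep=T88, Balance=d): 1 row → Type = 12 ✓
(Rep=T43, Balance=d): 2 rows → Type = 5, 5 ✓
(Rep=T43, Balance=m): 1 row → Type = 15 ✓
(Rep=T52, Balance=m): 1 row → Type = 1 ✓
(Rep=T14, Balance=m): 1 row → Type = 1 ✓
(Rep=T52, Balance=o): 1 row → Type = 11 ✓
Every {Rep, Balance} value is associated with a single Type value, so {Rep, Balance} -> Type holds.

Yes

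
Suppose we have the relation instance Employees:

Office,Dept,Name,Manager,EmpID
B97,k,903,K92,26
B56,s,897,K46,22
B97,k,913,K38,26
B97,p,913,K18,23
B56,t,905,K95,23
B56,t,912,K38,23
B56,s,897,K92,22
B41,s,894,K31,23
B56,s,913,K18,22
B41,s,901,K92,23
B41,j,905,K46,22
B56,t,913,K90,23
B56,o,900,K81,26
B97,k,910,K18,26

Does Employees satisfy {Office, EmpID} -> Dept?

Yes

(Office=B97, EmpID=26): 3 rows → Dept = k, k, k ✓
(Office=B56, EmpID=22): 3 rows → Dept = s, s, s ✓
(Office=B97, EmpID=23): 1 row → Dept = p ✓
(Office=B56, EmpID=23): 3 rows → Dept = t, t, t ✓
(Office=B41, EmpID=23): 2 rows → Dept = s, s ✓
(Office=B41, EmpID=22): 1 row → Dept = j ✓
(Office=B56, EmpID=26): 1 row → Dept = o ✓
Every {Office, EmpID} value is associated with a single Dept value, so {Office, EmpID} -> Dept holds.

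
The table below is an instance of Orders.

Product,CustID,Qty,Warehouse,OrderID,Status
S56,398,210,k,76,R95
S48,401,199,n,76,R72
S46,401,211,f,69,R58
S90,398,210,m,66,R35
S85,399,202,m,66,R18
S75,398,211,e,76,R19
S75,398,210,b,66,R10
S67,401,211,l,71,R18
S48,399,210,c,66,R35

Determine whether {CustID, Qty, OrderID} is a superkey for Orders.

Two distinct rows share (CustID=398, Qty=210, OrderID=66), so {CustID, Qty, OrderID} does not determine every attribute — not a superkey.

No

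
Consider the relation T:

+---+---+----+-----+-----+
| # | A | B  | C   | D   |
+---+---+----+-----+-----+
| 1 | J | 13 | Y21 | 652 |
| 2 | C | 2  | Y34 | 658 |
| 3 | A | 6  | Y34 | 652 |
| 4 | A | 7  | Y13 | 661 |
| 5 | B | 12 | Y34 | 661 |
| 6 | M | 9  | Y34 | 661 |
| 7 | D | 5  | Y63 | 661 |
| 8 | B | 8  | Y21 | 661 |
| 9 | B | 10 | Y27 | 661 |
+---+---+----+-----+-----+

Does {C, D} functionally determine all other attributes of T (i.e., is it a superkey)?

No

Rows 5 and 6 have the same {C, D} value (C=Y34, D=661) but are distinct tuples, so {C, D} does not determine every attribute — not a superkey.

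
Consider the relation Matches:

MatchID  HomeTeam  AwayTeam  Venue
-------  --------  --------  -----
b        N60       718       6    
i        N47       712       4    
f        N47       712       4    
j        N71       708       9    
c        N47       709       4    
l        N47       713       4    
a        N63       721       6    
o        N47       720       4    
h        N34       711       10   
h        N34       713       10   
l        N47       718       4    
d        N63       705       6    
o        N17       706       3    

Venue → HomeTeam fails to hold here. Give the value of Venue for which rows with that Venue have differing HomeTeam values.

6

Venue=6: 3 rows → HomeTeam takes values {N60, N63} — violation
Venue=4: 6 rows → HomeTeam = N47, N47, N47, N47, N47, N47 ✓
Venue=9: 1 row → HomeTeam = N71 ✓
Venue=10: 2 rows → HomeTeam = N34, N34 ✓
Venue=3: 1 row → HomeTeam = N17 ✓
The only Venue value with inconsistent HomeTeam is Venue=6.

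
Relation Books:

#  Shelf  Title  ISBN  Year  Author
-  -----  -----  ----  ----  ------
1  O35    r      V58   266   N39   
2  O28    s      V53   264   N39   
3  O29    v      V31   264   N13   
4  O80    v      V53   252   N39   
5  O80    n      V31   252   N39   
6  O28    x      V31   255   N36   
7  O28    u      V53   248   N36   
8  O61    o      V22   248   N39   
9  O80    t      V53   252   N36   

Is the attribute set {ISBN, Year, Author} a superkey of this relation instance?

Yes

All 9 rows have distinct {ISBN, Year, Author} values, so {ISBN, Year, Author} → (all attributes) holds and {ISBN, Year, Author} is a superkey.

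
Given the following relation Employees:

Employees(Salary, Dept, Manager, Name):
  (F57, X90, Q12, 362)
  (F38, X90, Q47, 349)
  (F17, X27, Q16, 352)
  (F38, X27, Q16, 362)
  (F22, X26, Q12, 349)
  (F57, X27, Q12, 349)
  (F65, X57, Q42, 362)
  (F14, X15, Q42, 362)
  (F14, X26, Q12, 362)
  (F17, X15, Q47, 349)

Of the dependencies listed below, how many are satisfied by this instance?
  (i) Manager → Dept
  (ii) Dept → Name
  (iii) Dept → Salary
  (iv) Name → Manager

0

(i) Manager → Dept: Manager=Q12: 4 rows → Dept takes values {X90, X26, X27} — violation; Manager=Q47: 2 rows → Dept takes values {X90, X15} — violation; Manager=Q42: 2 rows → Dept takes values {X57, X15} — violation — fails.
(ii) Dept → Name: Dept=X90: 2 rows → Name takes values {362, 349} — violation; Dept=X27: 3 rows → Name takes values {352, 362, 349} — violation; Dept=X26: 2 rows → Name takes values {349, 362} — violation; Dept=X15: 2 rows → Name takes values {362, 349} — violation — fails.
(iii) Dept → Salary: Dept=X90: 2 rows → Salary takes values {F57, F38} — violation; Dept=X27: 3 rows → Salary takes values {F17, F38, F57} — violation; Dept=X26: 2 rows → Salary takes values {F22, F14} — violation; Dept=X15: 2 rows → Salary takes values {F14, F17} — violation — fails.
(iv) Name → Manager: Name=362: 5 rows → Manager takes values {Q12, Q16, Q42} — violation; Name=349: 4 rows → Manager takes values {Q47, Q12} — violation — fails.
None of the 4 dependencies hold.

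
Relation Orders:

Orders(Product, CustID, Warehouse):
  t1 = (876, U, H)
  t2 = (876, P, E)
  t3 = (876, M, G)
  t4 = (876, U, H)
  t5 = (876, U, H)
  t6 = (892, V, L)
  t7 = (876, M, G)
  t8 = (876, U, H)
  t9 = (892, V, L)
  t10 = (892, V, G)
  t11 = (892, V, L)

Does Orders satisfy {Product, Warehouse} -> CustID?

(Product=876, Warehouse=H): rows 1, 4, 5, 8 → CustID = U, U, U, U ✓
(Product=876, Warehouse=E): row 2 → CustID = P ✓
(Product=876, Warehouse=G): rows 3, 7 → CustID = M, M ✓
(Product=892, Warehouse=L): rows 6, 9, 11 → CustID = V, V, V ✓
(Product=892, Warehouse=G): row 10 → CustID = V ✓
Every {Product, Warehouse} value is associated with a single CustID value, so {Product, Warehouse} -> CustID holds.

Yes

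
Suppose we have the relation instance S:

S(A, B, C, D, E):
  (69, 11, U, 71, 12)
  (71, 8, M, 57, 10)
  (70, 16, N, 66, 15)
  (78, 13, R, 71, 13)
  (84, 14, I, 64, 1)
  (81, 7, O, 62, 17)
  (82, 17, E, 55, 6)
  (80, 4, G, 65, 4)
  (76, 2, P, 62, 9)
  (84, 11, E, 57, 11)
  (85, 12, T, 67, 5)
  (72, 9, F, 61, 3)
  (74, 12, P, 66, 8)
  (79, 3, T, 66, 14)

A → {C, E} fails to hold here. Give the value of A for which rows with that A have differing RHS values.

84

A=69: 1 row → {C,E} = (U, 12) ✓
A=71: 1 row → {C,E} = (M, 10) ✓
A=70: 1 row → {C,E} = (N, 15) ✓
A=78: 1 row → {C,E} = (R, 13) ✓
A=84: 2 rows → {C,E} takes values {(I, 1), (E, 11)} — violation
A=81: 1 row → {C,E} = (O, 17) ✓
A=82: 1 row → {C,E} = (E, 6) ✓
A=80: 1 row → {C,E} = (G, 4) ✓
A=76: 1 row → {C,E} = (P, 9) ✓
A=85: 1 row → {C,E} = (T, 5) ✓
A=72: 1 row → {C,E} = (F, 3) ✓
A=74: 1 row → {C,E} = (P, 8) ✓
A=79: 1 row → {C,E} = (T, 14) ✓
The only A value with inconsistent RHS is A=84.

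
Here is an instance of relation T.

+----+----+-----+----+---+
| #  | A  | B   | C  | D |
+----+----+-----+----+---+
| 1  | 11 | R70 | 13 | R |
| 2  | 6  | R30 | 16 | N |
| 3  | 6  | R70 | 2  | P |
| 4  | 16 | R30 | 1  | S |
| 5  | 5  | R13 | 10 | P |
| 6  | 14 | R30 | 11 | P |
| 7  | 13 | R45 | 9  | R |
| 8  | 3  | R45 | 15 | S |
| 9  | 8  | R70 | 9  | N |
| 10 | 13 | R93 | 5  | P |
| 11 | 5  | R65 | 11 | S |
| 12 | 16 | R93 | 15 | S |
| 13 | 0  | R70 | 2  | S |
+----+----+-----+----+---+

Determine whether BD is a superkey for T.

All 13 rows have distinct BD values, so BD → (all attributes) holds and BD is a superkey.

Yes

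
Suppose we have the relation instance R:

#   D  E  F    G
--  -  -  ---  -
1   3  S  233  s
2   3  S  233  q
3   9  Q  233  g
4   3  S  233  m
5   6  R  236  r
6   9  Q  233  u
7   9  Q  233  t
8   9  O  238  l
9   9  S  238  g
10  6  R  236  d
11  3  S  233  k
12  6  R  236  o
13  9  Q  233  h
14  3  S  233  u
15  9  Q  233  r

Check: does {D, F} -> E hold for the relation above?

(D=3, F=233): rows 1, 2, 4, 11, 14 → E = S, S, S, S, S ✓
(D=9, F=233): rows 3, 6, 7, 13, 15 → E = Q, Q, Q, Q, Q ✓
(D=6, F=236): rows 5, 10, 12 → E = R, R, R ✓
(D=9, F=238): rows 8, 9 → E takes values {O, S} — violation
Two rows agree on {D, F} but differ on E, so {D, F} -> E does not hold.

No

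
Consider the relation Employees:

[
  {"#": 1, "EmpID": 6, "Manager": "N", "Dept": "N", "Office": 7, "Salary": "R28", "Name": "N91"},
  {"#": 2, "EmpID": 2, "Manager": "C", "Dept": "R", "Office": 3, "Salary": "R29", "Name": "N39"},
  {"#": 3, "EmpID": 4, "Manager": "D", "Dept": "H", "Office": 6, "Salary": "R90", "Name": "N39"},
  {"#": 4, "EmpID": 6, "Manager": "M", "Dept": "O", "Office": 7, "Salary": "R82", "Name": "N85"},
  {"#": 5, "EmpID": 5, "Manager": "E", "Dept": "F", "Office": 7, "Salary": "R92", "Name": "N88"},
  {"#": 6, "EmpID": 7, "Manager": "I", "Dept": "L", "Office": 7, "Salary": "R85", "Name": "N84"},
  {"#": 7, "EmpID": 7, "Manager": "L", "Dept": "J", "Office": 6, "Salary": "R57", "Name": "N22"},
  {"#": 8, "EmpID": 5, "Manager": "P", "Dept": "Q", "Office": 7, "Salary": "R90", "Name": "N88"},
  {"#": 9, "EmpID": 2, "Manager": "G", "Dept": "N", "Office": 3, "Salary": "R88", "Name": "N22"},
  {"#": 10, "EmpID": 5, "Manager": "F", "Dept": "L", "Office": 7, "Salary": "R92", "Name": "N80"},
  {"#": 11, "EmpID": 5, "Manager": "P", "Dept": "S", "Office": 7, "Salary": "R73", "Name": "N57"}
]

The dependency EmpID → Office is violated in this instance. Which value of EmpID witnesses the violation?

7

EmpID=6: rows 1, 4 → Office = 7, 7 ✓
EmpID=2: rows 2, 9 → Office = 3, 3 ✓
EmpID=4: row 3 → Office = 6 ✓
EmpID=5: rows 5, 8, 10, 11 → Office = 7, 7, 7, 7 ✓
EmpID=7: rows 6, 7 → Office takes values {7, 6} — violation
The only EmpID value with inconsistent Office is EmpID=7.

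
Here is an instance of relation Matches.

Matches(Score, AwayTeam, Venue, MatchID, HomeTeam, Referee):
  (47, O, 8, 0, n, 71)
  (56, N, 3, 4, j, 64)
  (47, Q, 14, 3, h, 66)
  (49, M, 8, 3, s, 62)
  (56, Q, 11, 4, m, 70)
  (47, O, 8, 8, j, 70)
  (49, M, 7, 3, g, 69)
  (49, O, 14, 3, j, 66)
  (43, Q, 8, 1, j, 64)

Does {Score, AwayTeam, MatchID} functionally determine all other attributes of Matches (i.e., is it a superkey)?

Two distinct rows share (Score=49, AwayTeam=M, MatchID=3), so {Score, AwayTeam, MatchID} does not determine every attribute — not a superkey.

No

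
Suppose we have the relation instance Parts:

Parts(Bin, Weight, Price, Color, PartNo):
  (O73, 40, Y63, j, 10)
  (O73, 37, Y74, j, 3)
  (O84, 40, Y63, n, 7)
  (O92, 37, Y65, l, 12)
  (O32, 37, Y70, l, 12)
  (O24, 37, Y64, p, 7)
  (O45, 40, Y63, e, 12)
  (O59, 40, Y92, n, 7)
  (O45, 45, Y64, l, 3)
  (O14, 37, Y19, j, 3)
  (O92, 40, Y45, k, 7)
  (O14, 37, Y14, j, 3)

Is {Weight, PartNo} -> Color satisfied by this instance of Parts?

No

(Weight=40, PartNo=10): 1 row → Color = j ✓
(Weight=37, PartNo=3): 3 rows → Color = j, j, j ✓
(Weight=40, PartNo=7): 3 rows → Color takes values {n, k} — violation
(Weight=37, PartNo=12): 2 rows → Color = l, l ✓
(Weight=37, PartNo=7): 1 row → Color = p ✓
(Weight=40, PartNo=12): 1 row → Color = e ✓
(Weight=45, PartNo=3): 1 row → Color = l ✓
Two rows agree on {Weight, PartNo} but differ on Color, so {Weight, PartNo} -> Color does not hold.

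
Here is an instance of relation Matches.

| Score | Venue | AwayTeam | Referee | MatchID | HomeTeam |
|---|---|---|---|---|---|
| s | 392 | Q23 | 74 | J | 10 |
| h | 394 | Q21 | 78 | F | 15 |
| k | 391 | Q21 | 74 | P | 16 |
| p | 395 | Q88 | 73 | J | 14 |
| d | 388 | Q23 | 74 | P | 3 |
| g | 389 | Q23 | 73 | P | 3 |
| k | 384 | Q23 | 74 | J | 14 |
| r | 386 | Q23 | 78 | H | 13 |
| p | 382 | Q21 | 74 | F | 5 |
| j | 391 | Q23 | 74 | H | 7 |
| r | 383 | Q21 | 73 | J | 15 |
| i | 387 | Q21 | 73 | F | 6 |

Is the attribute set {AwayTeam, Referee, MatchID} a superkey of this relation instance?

No

Two distinct rows share (AwayTeam=Q23, Referee=74, MatchID=J), so {AwayTeam, Referee, MatchID} does not determine every attribute — not a superkey.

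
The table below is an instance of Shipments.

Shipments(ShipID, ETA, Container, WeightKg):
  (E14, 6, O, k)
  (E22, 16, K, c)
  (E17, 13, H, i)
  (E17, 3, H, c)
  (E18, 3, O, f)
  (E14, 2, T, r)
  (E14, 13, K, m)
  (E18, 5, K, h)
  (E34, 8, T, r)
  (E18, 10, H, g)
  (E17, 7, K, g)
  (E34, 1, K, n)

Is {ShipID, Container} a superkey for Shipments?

Two distinct rows share (ShipID=E17, Container=H), so {ShipID, Container} does not determine every attribute — not a superkey.

No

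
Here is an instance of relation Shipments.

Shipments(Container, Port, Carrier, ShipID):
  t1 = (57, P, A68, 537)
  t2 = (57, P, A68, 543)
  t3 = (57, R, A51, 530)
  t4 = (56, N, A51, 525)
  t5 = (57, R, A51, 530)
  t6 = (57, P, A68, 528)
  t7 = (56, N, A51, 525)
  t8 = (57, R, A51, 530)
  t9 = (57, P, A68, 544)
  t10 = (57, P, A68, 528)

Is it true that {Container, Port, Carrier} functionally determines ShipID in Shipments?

No

(Container=57, Port=P, Carrier=A68): rows 1, 2, 6, 9, 10 → ShipID takes values {537, 543, 528, 544} — violation
(Container=57, Port=R, Carrier=A51): rows 3, 5, 8 → ShipID = 530, 530, 530 ✓
(Container=56, Port=N, Carrier=A51): rows 4, 7 → ShipID = 525, 525 ✓
Two rows agree on {Container, Port, Carrier} but differ on ShipID, so {Container, Port, Carrier} -> ShipID does not hold.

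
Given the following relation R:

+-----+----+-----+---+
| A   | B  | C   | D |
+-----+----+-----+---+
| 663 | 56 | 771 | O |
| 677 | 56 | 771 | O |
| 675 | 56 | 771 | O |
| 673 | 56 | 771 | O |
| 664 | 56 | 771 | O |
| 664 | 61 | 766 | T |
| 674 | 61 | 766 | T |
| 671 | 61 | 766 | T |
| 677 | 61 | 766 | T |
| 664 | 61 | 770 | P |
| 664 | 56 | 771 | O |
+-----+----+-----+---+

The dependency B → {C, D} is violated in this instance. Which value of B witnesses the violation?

B=56: 6 rows → {C,D} = (771, O), (771, O), (771, O), (771, O), (771, O), (771, O) ✓
B=61: 5 rows → {C,D} takes values {(766, T), (770, P)} — violation
The only B value with inconsistent RHS is B=61.

61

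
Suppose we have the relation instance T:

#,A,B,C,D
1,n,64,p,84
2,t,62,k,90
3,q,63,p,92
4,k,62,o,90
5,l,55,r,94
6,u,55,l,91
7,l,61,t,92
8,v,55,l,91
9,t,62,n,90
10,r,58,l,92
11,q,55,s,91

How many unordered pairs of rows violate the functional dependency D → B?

3

D=90: all 3 rows agree on B — 0 pairs.
D=92: violating pairs (3,7), (3,10), (7,10) — 3 pairs.
D=91: all 3 rows agree on B — 0 pairs.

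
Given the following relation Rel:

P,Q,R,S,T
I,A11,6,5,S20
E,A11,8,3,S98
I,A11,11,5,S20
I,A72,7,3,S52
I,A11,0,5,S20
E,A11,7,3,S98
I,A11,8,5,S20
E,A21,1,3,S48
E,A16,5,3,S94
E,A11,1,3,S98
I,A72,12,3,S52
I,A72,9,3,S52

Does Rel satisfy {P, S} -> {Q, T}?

No

(P=I, S=5): 4 rows → {Q,T} = (A11, S20), (A11, S20), (A11, S20), (A11, S20) ✓
(P=E, S=3): 5 rows → {Q,T} takes values {(A11, S98), (A21, S48), (A16, S94)} — violation
(P=I, S=3): 3 rows → {Q,T} = (A72, S52), (A72, S52), (A72, S52) ✓
Two rows agree on {P, S} but differ on {Q, T}, so {P, S} -> {Q, T} does not hold.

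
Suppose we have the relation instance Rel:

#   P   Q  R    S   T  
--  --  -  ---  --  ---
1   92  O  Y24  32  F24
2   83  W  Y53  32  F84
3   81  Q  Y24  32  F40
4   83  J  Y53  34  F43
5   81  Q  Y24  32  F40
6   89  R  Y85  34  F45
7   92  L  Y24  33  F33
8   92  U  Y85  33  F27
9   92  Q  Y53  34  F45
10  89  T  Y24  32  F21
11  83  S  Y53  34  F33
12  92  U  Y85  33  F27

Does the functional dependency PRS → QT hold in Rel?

No

(P=92, R=Y24, S=32): row 1 → {Q,T} = (O, F24) ✓
(P=83, R=Y53, S=32): row 2 → {Q,T} = (W, F84) ✓
(P=81, R=Y24, S=32): rows 3, 5 → {Q,T} = (Q, F40), (Q, F40) ✓
(P=83, R=Y53, S=34): rows 4, 11 → {Q,T} takes values {(J, F43), (S, F33)} — violation
(P=89, R=Y85, S=34): row 6 → {Q,T} = (R, F45) ✓
(P=92, R=Y24, S=33): row 7 → {Q,T} = (L, F33) ✓
(P=92, R=Y85, S=33): rows 8, 12 → {Q,T} = (U, F27), (U, F27) ✓
(P=92, R=Y53, S=34): row 9 → {Q,T} = (Q, F45) ✓
(P=89, R=Y24, S=32): row 10 → {Q,T} = (T, F21) ✓
Two rows agree on PRS but differ on QT, so PRS → QT does not hold.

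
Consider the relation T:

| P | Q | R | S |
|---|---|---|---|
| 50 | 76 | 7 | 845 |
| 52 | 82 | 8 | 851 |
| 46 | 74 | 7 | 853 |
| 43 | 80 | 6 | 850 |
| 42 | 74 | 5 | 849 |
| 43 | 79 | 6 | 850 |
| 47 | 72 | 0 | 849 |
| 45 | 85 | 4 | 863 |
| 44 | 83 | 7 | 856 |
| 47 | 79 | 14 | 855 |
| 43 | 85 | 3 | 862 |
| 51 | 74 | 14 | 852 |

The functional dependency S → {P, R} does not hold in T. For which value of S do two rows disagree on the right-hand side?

849

S=845: 1 row → {P,R} = (50, 7) ✓
S=851: 1 row → {P,R} = (52, 8) ✓
S=853: 1 row → {P,R} = (46, 7) ✓
S=850: 2 rows → {P,R} = (43, 6), (43, 6) ✓
S=849: 2 rows → {P,R} takes values {(42, 5), (47, 0)} — violation
S=863: 1 row → {P,R} = (45, 4) ✓
S=856: 1 row → {P,R} = (44, 7) ✓
S=855: 1 row → {P,R} = (47, 14) ✓
S=862: 1 row → {P,R} = (43, 3) ✓
S=852: 1 row → {P,R} = (51, 14) ✓
The only S value with inconsistent RHS is S=849.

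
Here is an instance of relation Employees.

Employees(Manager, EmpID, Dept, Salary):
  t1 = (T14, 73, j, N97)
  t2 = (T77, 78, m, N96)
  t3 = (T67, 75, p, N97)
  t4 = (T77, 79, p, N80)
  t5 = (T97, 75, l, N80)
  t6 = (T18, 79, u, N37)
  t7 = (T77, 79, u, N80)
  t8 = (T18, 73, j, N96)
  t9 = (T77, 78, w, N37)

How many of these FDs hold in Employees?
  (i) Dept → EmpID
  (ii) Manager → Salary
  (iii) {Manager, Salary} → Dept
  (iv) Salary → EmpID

(i) Dept → EmpID: Dept=p: rows 3, 4 → EmpID takes values {75, 79} — violation — fails.
(ii) Manager → Salary: Manager=T77: rows 2, 4, 7, 9 → Salary takes values {N96, N80, N37} — violation; Manager=T18: rows 6, 8 → Salary takes values {N37, N96} — violation — fails.
(iii) {Manager, Salary} → Dept: (Manager=T77, Salary=N80): rows 4, 7 → Dept takes values {p, u} — violation — fails.
(iv) Salary → EmpID: Salary=N97: rows 1, 3 → EmpID takes values {73, 75} — violation; Salary=N96: rows 2, 8 → EmpID takes values {78, 73} — violation; Salary=N80: rows 4, 5, 7 → EmpID takes values {79, 75} — violation; Salary=N37: rows 6, 9 → EmpID takes values {79, 78} — violation — fails.
None of the 4 dependencies hold.

0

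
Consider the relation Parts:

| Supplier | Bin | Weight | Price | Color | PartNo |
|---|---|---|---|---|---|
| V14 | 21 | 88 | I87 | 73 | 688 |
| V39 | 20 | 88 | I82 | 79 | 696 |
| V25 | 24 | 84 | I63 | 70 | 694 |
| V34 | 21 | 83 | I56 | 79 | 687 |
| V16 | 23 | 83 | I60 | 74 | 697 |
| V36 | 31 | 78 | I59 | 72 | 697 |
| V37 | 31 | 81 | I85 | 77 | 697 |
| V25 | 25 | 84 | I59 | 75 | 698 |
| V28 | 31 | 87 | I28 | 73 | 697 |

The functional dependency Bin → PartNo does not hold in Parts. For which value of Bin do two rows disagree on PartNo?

Bin=21: 2 rows → PartNo takes values {688, 687} — violation
Bin=20: 1 row → PartNo = 696 ✓
Bin=24: 1 row → PartNo = 694 ✓
Bin=23: 1 row → PartNo = 697 ✓
Bin=31: 3 rows → PartNo = 697, 697, 697 ✓
Bin=25: 1 row → PartNo = 698 ✓
The only Bin value with inconsistent PartNo is Bin=21.

21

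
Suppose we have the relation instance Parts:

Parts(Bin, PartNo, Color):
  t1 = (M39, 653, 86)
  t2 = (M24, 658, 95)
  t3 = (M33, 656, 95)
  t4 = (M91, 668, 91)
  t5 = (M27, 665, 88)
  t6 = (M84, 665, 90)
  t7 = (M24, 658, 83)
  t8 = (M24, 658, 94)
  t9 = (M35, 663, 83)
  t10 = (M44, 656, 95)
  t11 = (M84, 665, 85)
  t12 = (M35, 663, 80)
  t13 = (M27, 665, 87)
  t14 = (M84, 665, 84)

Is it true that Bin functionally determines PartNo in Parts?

Yes

Bin=M39: row 1 → PartNo = 653 ✓
Bin=M24: rows 2, 7, 8 → PartNo = 658, 658, 658 ✓
Bin=M33: row 3 → PartNo = 656 ✓
Bin=M91: row 4 → PartNo = 668 ✓
Bin=M27: rows 5, 13 → PartNo = 665, 665 ✓
Bin=M84: rows 6, 11, 14 → PartNo = 665, 665, 665 ✓
Bin=M35: rows 9, 12 → PartNo = 663, 663 ✓
Bin=M44: row 10 → PartNo = 656 ✓
Every Bin value is associated with a single PartNo value, so Bin -> PartNo holds.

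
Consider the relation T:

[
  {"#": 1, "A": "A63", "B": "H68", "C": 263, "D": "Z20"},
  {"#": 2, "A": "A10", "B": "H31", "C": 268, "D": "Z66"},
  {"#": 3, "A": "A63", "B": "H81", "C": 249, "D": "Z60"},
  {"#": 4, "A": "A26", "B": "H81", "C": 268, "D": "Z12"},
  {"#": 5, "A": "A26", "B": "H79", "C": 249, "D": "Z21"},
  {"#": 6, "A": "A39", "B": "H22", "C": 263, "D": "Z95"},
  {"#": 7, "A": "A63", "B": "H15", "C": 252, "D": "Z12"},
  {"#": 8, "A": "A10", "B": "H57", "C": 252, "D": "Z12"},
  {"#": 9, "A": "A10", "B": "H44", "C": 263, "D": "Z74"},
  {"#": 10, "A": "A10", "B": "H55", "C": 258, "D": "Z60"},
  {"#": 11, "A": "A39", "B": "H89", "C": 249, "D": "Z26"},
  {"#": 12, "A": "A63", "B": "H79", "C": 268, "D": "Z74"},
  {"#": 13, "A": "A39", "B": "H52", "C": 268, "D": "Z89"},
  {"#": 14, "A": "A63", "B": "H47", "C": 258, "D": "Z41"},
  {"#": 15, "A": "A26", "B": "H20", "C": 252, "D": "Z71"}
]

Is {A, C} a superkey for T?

All 15 rows have distinct {A, C} values, so {A, C} → (all attributes) holds and {A, C} is a superkey.

Yes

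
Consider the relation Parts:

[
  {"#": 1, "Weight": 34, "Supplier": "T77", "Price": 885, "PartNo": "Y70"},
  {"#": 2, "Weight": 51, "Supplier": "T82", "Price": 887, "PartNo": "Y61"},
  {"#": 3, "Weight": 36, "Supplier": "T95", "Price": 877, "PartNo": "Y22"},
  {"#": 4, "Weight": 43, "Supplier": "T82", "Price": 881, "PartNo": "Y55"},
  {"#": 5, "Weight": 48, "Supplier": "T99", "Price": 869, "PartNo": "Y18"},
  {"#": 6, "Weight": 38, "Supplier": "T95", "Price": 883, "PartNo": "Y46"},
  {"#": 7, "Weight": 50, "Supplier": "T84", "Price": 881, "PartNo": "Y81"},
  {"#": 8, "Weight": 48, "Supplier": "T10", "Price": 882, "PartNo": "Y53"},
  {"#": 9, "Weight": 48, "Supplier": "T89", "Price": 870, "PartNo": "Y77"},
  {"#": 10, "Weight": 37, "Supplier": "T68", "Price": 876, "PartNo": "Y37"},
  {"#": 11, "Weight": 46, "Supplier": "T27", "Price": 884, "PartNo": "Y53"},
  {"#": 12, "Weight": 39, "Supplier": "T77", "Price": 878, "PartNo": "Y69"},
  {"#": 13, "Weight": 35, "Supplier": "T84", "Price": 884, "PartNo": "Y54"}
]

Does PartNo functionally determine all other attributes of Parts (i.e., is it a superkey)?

No

Rows 8 and 11 have the same PartNo value PartNo=Y53 but are distinct tuples, so PartNo does not determine every attribute — not a superkey.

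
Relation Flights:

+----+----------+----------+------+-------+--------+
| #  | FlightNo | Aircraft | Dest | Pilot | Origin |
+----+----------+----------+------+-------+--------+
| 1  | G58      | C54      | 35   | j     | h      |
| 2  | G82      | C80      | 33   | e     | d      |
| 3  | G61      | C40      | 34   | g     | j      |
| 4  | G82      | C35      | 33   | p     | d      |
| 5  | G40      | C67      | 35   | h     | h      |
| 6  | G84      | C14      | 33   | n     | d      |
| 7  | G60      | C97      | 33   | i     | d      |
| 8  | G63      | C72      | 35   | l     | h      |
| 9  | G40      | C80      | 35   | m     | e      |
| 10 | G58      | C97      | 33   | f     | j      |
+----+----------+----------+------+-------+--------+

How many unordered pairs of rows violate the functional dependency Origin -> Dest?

Origin=h: all 3 rows agree on Dest — 0 pairs.
Origin=d: all 4 rows agree on Dest — 0 pairs.
Origin=j: violating pairs (3,10) — 1 pair.

1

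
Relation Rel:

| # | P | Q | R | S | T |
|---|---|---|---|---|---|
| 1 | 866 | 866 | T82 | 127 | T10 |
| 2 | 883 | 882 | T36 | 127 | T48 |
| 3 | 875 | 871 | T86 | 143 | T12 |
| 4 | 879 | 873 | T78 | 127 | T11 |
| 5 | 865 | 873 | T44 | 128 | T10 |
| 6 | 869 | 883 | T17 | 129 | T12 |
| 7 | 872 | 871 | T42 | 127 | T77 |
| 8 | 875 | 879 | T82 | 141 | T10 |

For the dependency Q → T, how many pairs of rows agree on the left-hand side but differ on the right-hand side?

2

Q=871: violating pairs (3,7) — 1 pair.
Q=873: violating pairs (4,5) — 1 pair.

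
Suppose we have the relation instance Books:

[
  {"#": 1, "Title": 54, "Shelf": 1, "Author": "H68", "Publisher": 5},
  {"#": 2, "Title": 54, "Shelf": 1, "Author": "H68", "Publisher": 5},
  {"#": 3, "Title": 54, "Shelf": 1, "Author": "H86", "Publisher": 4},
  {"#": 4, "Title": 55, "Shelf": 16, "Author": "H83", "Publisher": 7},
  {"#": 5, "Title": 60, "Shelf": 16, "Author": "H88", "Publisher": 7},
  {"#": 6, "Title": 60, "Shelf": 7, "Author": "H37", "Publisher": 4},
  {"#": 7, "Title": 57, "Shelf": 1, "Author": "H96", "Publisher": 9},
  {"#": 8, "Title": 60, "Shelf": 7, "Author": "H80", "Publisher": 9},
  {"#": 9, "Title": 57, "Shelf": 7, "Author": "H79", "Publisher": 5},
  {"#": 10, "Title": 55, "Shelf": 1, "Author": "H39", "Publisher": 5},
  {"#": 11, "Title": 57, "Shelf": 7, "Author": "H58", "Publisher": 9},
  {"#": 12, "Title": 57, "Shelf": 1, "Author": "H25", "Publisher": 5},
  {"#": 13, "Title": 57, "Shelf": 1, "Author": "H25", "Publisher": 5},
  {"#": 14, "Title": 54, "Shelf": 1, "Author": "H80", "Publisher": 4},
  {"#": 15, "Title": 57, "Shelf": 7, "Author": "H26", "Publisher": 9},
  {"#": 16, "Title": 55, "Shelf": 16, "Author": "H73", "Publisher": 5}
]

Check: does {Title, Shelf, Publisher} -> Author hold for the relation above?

No

(Title=54, Shelf=1, Publisher=5): rows 1, 2 → Author = H68, H68 ✓
(Title=54, Shelf=1, Publisher=4): rows 3, 14 → Author takes values {H86, H80} — violation
(Title=55, Shelf=16, Publisher=7): row 4 → Author = H83 ✓
(Title=60, Shelf=16, Publisher=7): row 5 → Author = H88 ✓
(Title=60, Shelf=7, Publisher=4): row 6 → Author = H37 ✓
(Title=57, Shelf=1, Publisher=9): row 7 → Author = H96 ✓
(Title=60, Shelf=7, Publisher=9): row 8 → Author = H80 ✓
(Title=57, Shelf=7, Publisher=5): row 9 → Author = H79 ✓
(Title=55, Shelf=1, Publisher=5): row 10 → Author = H39 ✓
(Title=57, Shelf=7, Publisher=9): rows 11, 15 → Author takes values {H58, H26} — violation
(Title=57, Shelf=1, Publisher=5): rows 12, 13 → Author = H25, H25 ✓
(Title=55, Shelf=16, Publisher=5): row 16 → Author = H73 ✓
Two rows agree on {Title, Shelf, Publisher} but differ on Author, so {Title, Shelf, Publisher} -> Author does not hold.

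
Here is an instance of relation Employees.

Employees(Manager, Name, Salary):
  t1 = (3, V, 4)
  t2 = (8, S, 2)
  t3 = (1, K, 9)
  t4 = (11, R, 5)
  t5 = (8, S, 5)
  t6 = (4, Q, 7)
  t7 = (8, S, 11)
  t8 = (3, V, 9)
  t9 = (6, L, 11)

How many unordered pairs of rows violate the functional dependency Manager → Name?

0

Manager=3: all 2 rows agree on Name — 0 pairs.
Manager=8: all 3 rows agree on Name — 0 pairs.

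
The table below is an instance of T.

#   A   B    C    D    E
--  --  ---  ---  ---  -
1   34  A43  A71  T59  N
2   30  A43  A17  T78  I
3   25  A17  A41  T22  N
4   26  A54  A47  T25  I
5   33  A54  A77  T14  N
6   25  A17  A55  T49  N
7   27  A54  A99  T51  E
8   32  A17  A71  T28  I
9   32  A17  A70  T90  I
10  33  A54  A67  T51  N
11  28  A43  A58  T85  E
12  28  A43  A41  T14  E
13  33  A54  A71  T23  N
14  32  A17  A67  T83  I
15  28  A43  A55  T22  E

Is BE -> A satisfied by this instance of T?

Yes

(B=A43, E=N): row 1 → A = 34 ✓
(B=A43, E=I): row 2 → A = 30 ✓
(B=A17, E=N): rows 3, 6 → A = 25, 25 ✓
(B=A54, E=I): row 4 → A = 26 ✓
(B=A54, E=N): rows 5, 10, 13 → A = 33, 33, 33 ✓
(B=A54, E=E): row 7 → A = 27 ✓
(B=A17, E=I): rows 8, 9, 14 → A = 32, 32, 32 ✓
(B=A43, E=E): rows 11, 12, 15 → A = 28, 28, 28 ✓
Every BE value is associated with a single A value, so BE -> A holds.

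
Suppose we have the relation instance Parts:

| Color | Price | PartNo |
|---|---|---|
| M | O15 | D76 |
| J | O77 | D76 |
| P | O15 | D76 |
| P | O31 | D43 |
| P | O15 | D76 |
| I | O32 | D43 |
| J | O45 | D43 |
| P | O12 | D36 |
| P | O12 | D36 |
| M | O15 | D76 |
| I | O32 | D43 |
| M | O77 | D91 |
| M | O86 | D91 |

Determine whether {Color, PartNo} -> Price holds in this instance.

No

(Color=M, PartNo=D76): 2 rows → Price = O15, O15 ✓
(Color=J, PartNo=D76): 1 row → Price = O77 ✓
(Color=P, PartNo=D76): 2 rows → Price = O15, O15 ✓
(Color=P, PartNo=D43): 1 row → Price = O31 ✓
(Color=I, PartNo=D43): 2 rows → Price = O32, O32 ✓
(Color=J, PartNo=D43): 1 row → Price = O45 ✓
(Color=P, PartNo=D36): 2 rows → Price = O12, O12 ✓
(Color=M, PartNo=D91): 2 rows → Price takes values {O77, O86} — violation
Two rows agree on {Color, PartNo} but differ on Price, so {Color, PartNo} -> Price does not hold.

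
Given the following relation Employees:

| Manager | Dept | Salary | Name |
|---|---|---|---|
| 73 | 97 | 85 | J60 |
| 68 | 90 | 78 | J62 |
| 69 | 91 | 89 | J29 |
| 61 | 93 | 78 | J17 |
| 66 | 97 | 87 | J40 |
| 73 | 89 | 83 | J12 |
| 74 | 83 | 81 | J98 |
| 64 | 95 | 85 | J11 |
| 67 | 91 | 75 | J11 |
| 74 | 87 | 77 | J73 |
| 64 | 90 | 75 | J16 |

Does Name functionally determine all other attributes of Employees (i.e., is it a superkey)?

Two distinct rows share Name=J11, so Name does not determine every attribute — not a superkey.

No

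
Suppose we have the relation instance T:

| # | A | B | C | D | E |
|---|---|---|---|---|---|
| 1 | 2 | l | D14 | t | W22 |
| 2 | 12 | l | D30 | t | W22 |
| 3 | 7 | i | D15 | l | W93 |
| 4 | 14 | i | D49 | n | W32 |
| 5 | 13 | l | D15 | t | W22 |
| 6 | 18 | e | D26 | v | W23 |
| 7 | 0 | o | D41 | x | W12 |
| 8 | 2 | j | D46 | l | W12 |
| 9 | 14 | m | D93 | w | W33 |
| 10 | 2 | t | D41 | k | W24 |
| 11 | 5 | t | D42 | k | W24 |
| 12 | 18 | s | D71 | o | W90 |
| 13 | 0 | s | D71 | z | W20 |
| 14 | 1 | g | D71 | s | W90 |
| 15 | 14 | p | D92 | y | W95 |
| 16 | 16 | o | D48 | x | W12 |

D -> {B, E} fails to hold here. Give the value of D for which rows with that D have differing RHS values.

l

D=t: rows 1, 2, 5 → {B,E} = (l, W22), (l, W22), (l, W22) ✓
D=l: rows 3, 8 → {B,E} takes values {(i, W93), (j, W12)} — violation
D=n: row 4 → {B,E} = (i, W32) ✓
D=v: row 6 → {B,E} = (e, W23) ✓
D=x: rows 7, 16 → {B,E} = (o, W12), (o, W12) ✓
D=w: row 9 → {B,E} = (m, W33) ✓
D=k: rows 10, 11 → {B,E} = (t, W24), (t, W24) ✓
D=o: row 12 → {B,E} = (s, W90) ✓
D=z: row 13 → {B,E} = (s, W20) ✓
D=s: row 14 → {B,E} = (g, W90) ✓
D=y: row 15 → {B,E} = (p, W95) ✓
The only D value with inconsistent RHS is D=l.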